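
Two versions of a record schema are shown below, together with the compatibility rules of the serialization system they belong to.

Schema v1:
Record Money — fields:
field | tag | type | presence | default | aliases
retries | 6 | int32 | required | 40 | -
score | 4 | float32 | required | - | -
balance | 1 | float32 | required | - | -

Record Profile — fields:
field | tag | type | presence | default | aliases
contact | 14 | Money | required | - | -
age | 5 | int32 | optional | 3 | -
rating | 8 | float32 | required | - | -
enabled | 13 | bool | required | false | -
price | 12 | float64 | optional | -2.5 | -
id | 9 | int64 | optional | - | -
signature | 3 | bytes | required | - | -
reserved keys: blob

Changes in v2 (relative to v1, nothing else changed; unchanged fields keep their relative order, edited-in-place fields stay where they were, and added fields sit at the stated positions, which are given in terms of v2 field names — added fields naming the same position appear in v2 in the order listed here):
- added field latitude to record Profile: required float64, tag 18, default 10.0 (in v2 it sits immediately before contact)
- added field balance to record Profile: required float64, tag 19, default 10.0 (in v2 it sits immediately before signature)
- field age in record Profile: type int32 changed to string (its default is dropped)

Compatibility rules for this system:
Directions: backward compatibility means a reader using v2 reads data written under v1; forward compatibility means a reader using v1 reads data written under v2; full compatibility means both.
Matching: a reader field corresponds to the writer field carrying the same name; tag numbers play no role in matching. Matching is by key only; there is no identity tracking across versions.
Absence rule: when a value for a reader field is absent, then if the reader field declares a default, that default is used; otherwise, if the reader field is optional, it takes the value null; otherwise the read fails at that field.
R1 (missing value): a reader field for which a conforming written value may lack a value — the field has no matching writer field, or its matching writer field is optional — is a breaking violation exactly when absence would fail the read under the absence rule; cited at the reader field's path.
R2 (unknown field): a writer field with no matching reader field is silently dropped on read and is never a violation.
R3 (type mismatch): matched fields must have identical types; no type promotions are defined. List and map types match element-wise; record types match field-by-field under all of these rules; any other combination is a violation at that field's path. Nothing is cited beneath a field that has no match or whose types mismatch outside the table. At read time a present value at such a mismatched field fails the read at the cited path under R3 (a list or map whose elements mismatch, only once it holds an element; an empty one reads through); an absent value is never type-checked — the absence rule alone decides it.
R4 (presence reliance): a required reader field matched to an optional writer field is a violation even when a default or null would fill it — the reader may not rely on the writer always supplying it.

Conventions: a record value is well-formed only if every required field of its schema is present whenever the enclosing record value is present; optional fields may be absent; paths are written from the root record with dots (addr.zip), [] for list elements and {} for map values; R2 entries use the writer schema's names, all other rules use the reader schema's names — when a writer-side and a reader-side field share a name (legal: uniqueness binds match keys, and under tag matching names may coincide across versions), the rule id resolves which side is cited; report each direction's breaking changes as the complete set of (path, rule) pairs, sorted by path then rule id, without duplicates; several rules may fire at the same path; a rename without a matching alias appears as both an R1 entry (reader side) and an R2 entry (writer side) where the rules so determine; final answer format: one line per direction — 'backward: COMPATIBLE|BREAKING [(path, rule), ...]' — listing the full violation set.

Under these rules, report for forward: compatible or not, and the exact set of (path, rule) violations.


in Profile below, arrows point writer -> reader
forward pass over Profile, reader schema v1, writer schema v2:
  contact: Money -> Money, writer required; from contact
  age: string -> int32, writer optional; from age
  rating: float32 -> float32, writer required; from rating
  enabled: bool -> bool, writer required; from enabled
  price: float64 -> float64, writer optional; from price
  id: int64 -> int64, writer optional; from id
  signature: bytes -> bytes, writer required; from signature
  leftover writer field: latitude
  leftover writer field: balance
  contact.retries: int32 -> int32, writer required; from contact.retries
  contact.score: float32 -> float32, writer required; from contact.score
  contact.balance: float32 -> float32, writer required; from contact.balance
  breaking: (age, R3)
  => 1 violation(s): forward is BREAKING for Profile
the other Profile changes do not affect what is asked:
  added field balance to record Profile: required float64, tag 19, default 10.0 (in v2 it sits immediately before signature) -> fires no rule on Profile, leaving the asked answer as it is
  added field latitude to record Profile: required float64, tag 18, default 10.0 (in v2 it sits immediately before contact) -> fires no rule on Profile, leaving the asked answer as it is

forward: BREAKING [(age, R3)]


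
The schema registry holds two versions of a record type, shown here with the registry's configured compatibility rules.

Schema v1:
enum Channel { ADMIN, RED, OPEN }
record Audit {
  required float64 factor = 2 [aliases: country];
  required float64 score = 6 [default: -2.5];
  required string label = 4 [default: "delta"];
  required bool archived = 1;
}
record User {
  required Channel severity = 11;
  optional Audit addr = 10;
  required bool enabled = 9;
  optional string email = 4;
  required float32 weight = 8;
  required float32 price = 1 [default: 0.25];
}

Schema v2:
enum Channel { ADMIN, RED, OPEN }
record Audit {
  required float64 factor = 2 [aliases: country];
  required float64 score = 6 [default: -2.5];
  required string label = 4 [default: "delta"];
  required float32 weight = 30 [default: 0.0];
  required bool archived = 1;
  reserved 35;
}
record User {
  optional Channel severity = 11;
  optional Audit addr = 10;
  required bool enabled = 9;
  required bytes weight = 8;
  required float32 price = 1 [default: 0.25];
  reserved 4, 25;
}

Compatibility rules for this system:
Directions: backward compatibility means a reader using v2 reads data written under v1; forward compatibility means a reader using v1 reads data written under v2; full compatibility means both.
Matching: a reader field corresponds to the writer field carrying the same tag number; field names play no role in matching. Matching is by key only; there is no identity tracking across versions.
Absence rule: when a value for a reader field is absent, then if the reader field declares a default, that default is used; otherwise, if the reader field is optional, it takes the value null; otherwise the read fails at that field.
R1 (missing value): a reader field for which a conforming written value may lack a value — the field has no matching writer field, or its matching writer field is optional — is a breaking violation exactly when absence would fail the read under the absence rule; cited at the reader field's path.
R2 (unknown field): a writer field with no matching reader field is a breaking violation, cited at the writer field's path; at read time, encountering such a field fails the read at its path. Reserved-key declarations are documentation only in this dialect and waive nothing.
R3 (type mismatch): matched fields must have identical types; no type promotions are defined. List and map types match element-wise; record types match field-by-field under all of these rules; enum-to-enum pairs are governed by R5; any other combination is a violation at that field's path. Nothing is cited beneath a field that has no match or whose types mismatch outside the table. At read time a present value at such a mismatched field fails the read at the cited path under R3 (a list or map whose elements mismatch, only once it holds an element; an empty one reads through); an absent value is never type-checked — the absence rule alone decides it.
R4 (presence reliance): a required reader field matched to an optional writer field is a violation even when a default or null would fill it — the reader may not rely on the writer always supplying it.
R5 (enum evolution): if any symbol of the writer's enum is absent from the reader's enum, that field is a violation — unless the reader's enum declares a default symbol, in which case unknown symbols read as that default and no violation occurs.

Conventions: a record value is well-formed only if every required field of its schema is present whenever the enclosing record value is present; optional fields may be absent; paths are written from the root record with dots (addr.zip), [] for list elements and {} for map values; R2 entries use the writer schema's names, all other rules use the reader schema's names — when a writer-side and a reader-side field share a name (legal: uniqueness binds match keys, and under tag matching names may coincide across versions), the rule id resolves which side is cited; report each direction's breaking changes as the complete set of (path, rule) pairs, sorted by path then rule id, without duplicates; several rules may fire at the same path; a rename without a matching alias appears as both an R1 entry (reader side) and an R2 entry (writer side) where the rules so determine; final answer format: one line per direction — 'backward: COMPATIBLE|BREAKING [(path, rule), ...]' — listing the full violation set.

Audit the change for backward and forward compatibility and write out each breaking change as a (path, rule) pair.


in User below, arrows point writer -> reader
checking backward for User: reader v2 against writer v1:
  severity <- severity (Channel -> Channel, writer required)
  addr <- addr (Audit -> Audit, writer optional)
  enabled <- enabled (bool -> bool, writer required)
  weight <- weight (float32 -> bytes, writer required)
  price <- price (float32 -> float32, writer required)
  email (writer side), unknown to reader
  addr.factor <- addr.factor (float64 -> float64, writer required)
  addr.score <- addr.score (float64 -> float64, writer required)
  addr.label <- addr.label (string -> string, writer required)
  addr.weight: no writer-side match
  addr.archived <- addr.archived (bool -> bool, writer required)
  breaking: (email, R2)
  breaking: (weight, R3)
  backward on User therefore BREAKING (2)
checking forward for User: reader v1 against writer v2:
  severity <- severity (Channel -> Channel, writer optional)
  addr <- addr (Audit -> Audit, writer optional)
  enabled <- enabled (bool -> bool, writer required)
  email: no writer-side match
  weight <- weight (bytes -> float32, writer required)
  price <- price (float32 -> float32, writer required)
  addr.factor <- addr.factor (float64 -> float64, writer required)
  addr.score <- addr.score (float64 -> float64, writer required)
  addr.label <- addr.label (string -> string, writer required)
  addr.archived <- addr.archived (bool -> bool, writer required)
  addr.weight (writer side), unknown to reader
  breaking: (addr.weight, R2)
  breaking: (severity, R1)
  breaking: (severity, R4)
  breaking: (weight, R3)
  forward on User therefore BREAKING (4)

backward: BREAKING [(email, R2), (weight, R3)]; forward: BREAKING [(addr.weight, R2), (severity, R1), (severity, R4), (weight, R3)]


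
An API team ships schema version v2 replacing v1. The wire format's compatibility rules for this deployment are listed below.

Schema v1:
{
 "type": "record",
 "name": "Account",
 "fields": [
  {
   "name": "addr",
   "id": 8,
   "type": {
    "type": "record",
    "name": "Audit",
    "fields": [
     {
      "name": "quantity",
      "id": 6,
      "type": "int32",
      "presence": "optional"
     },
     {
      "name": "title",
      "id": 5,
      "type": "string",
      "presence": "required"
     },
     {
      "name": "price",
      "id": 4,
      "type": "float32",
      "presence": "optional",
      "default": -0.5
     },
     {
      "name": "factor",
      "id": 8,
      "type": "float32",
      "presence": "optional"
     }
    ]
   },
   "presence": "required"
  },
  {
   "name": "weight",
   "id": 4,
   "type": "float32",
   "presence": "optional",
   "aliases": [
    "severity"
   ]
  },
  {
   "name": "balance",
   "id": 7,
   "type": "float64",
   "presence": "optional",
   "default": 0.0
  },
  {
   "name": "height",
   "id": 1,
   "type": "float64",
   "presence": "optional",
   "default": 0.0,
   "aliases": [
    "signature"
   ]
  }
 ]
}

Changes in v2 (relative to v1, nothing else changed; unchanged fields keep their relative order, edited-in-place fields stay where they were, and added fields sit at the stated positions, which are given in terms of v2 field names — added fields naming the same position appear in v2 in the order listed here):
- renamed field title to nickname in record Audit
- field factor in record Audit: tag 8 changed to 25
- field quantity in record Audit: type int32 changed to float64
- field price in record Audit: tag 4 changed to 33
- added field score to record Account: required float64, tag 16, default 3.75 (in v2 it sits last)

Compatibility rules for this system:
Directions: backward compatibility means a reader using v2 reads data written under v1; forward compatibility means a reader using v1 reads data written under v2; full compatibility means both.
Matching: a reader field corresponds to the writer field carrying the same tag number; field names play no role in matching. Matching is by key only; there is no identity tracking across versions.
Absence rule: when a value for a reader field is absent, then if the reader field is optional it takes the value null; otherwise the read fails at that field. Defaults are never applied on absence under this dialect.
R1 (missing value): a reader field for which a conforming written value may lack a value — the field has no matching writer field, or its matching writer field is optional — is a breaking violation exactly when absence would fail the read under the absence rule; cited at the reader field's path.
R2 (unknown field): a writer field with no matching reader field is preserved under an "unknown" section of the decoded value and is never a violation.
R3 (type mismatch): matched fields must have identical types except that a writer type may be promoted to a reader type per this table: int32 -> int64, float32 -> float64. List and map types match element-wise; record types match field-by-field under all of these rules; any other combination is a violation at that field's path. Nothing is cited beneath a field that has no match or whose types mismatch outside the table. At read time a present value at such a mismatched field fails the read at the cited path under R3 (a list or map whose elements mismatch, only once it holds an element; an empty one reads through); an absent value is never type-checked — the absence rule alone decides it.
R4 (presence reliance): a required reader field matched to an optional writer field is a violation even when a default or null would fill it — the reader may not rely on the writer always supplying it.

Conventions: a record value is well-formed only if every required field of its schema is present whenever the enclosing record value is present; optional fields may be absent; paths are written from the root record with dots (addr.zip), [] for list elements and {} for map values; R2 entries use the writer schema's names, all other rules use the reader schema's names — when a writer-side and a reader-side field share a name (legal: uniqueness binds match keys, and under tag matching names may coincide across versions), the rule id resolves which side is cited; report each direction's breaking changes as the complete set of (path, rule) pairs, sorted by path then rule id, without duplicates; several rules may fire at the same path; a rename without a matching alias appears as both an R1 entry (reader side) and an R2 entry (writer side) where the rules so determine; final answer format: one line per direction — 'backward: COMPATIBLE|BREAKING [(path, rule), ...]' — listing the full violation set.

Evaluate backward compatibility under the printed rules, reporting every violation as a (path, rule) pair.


backward: BREAKING [(addr.quantity, R3), (score, R1)]

arrows below run writer -> reader for Account
backward for Account (reader v2, writer v1):
  addr <- addr (Audit -> Audit, writer required)
  weight <- weight (float32 -> float32, writer optional)
  balance <- balance (float64 -> float64, writer optional)
  height <- height (float64 -> float64, writer optional)
  score: no writer-side match
  addr.quantity <- addr.quantity (int32 -> float64, writer optional)
  addr.nickname <- addr.title (string -> string, writer required)
  addr.price: no writer-side match
  addr.factor: no writer-side match
  leftover writer field: addr.price
  leftover writer field: addr.factor
  R3 fires at addr.quantity
  R1 fires at score
  => backward verdict for Account: BREAKING, 2 violation(s)
the rest of the Account diff is inert for this question:
  renamed field title to nickname in record Audit -> inert for the asked Account verdict: nothing fires
  field factor in record Audit: tag 8 changed to 25 -> inert for the asked Account verdict: nothing fires
  field price in record Audit: tag 4 changed to 33 -> inert for the asked Account verdict: nothing fires


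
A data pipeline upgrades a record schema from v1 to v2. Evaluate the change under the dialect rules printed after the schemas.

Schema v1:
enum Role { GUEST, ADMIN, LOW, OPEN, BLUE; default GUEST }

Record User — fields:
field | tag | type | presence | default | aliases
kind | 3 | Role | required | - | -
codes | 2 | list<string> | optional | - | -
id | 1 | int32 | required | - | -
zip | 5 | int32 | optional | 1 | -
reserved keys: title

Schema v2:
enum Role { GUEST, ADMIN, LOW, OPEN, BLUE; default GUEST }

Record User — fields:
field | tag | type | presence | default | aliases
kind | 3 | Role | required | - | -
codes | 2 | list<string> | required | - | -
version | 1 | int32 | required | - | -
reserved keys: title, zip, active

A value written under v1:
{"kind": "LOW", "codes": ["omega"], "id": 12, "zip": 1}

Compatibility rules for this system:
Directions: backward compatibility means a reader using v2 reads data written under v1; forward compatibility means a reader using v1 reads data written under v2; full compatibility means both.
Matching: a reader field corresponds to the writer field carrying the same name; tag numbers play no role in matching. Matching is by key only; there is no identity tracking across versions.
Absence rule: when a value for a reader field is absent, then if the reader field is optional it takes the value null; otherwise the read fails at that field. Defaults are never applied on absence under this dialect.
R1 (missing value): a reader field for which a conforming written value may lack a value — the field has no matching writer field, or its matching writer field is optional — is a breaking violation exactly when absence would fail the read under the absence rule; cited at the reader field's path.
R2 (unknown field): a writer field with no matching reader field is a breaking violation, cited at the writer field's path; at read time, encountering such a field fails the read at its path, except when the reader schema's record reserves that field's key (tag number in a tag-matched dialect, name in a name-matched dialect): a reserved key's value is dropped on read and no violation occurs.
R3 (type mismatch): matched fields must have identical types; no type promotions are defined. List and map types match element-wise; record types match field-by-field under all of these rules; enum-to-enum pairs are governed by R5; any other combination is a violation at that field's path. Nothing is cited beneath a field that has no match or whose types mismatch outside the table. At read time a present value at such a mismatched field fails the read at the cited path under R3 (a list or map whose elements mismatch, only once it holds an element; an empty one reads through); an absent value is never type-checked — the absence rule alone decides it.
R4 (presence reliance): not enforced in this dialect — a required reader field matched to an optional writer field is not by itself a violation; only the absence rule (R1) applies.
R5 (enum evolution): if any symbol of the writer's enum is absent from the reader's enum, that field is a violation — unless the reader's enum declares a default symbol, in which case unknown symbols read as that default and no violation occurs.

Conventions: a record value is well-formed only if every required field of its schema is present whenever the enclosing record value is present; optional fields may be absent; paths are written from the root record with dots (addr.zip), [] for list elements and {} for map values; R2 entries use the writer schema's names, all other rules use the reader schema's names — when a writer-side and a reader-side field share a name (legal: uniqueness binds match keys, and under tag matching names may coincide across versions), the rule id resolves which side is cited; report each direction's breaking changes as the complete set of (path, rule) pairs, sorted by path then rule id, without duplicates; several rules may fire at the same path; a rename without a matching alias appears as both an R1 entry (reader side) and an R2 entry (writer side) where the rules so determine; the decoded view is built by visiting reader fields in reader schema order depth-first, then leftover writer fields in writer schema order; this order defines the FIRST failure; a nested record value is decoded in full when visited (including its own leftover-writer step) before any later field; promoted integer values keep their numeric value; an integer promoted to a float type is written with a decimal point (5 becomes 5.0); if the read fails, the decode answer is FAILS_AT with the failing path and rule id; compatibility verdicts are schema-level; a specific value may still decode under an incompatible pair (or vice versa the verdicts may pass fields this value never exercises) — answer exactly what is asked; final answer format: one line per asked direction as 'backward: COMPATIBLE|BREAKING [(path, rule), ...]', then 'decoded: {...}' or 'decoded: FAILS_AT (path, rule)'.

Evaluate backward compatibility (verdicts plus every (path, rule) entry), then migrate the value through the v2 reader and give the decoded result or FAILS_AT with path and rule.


arrows below run writer -> reader for User
backward for User (reader v2, writer v1):
  kind: Role -> Role, writer required; from kind
  codes: list<string> -> list<string>, writer optional; from codes
  version: no writer match
  writer id: unknown to reader
  writer zip: unknown to reader
  rule R1 violated at codes
  rule R2 violated at id
  rule R1 violated at version
  => backward verdict for User: BREAKING, 3 violation(s)
migrating the User value to v2:
  kind := "LOW"
  codes := ["omega"]
  read fails at version under R1 (no fill)
  => FAILS_AT (version, R1)
the rest of the User diff is inert for this question:
  removed field zip from record User (its key "zip" joins the reserved list) -> no rule fires on it in User's dialect; the asked verdict holds

backward: BREAKING [(codes, R1), (id, R2), (version, R1)]; decoded: FAILS_AT (version, R1)


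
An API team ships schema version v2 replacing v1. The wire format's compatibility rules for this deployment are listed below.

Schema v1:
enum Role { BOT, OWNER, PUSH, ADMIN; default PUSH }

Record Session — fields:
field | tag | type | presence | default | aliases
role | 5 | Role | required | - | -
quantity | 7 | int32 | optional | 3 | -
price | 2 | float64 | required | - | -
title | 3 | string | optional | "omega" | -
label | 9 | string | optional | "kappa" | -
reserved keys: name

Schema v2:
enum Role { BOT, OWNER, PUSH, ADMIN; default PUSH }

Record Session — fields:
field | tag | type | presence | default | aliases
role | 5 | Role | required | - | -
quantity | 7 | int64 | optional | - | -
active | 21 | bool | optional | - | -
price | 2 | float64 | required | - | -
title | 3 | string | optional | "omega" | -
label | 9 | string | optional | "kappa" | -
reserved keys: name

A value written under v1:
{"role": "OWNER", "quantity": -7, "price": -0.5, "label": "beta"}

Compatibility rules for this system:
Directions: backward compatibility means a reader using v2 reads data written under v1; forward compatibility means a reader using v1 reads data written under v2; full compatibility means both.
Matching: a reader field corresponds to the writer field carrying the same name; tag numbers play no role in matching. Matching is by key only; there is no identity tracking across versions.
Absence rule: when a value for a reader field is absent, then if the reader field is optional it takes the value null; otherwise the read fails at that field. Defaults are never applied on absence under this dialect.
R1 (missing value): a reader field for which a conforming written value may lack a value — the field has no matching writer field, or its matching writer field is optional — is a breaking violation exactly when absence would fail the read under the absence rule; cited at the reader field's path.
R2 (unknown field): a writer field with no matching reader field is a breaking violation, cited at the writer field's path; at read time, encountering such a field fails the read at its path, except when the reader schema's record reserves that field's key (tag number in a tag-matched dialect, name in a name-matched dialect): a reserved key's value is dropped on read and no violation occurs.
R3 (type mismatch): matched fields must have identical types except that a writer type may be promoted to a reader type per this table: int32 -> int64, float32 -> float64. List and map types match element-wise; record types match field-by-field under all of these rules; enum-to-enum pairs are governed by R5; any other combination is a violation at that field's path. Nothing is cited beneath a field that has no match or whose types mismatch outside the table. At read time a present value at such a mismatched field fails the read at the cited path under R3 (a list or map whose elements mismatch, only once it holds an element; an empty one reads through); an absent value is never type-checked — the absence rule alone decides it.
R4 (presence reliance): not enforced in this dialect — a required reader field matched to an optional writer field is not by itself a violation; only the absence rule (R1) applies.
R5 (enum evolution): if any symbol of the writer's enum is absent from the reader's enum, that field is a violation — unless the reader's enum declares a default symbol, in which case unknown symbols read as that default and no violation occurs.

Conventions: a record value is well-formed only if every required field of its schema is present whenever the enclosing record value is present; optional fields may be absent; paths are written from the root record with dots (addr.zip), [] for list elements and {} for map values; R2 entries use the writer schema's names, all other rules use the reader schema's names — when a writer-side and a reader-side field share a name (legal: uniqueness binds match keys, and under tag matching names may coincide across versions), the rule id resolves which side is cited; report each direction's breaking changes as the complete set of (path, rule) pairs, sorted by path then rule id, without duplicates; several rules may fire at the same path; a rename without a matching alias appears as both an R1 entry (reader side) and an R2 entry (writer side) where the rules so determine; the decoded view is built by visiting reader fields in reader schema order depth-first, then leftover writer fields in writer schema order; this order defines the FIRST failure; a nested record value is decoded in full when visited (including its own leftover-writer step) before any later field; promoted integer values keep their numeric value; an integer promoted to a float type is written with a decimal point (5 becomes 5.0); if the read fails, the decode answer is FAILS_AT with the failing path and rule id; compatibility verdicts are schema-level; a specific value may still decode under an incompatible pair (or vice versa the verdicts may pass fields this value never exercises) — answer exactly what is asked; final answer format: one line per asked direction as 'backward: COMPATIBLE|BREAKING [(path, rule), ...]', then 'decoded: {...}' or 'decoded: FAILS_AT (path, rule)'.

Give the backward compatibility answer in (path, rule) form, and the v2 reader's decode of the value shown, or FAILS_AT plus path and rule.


backward: COMPATIBLE []; decoded: {"role": "OWNER", "quantity": -7, "active": null, "price": -0.5, "title": null, "label": "beta"}

arrows below run writer -> reader for Session
checking backward for Session: reader v2 against writer v1:
  role <- role (Role -> Role, writer required)
  quantity <- quantity (int32 -> int64, writer optional)
  active: no writer match
  price <- price (float64 -> float64, writer required)
  title <- title (string -> string, writer optional)
  label <- label (string -> string, writer optional)
  => no violations; backward on Session: COMPATIBLE
migrating the Session value to v2:
  role := "OWNER"
  quantity := -7 (int32 -> int64)
  active := null (missing; optional => null)
  price := -0.5
  title := null (missing; optional => null)
  label := "beta"
  => decoded: {"role": "OWNER", "quantity": -7, "active": null, "price": -0.5, "title": null, "label": "beta"}
the other Session changes do not affect what is asked:
  field quantity in record Session: type int32 changed to int64 (its default is dropped) -> fires only in the forward direction of Session, which is not asked here


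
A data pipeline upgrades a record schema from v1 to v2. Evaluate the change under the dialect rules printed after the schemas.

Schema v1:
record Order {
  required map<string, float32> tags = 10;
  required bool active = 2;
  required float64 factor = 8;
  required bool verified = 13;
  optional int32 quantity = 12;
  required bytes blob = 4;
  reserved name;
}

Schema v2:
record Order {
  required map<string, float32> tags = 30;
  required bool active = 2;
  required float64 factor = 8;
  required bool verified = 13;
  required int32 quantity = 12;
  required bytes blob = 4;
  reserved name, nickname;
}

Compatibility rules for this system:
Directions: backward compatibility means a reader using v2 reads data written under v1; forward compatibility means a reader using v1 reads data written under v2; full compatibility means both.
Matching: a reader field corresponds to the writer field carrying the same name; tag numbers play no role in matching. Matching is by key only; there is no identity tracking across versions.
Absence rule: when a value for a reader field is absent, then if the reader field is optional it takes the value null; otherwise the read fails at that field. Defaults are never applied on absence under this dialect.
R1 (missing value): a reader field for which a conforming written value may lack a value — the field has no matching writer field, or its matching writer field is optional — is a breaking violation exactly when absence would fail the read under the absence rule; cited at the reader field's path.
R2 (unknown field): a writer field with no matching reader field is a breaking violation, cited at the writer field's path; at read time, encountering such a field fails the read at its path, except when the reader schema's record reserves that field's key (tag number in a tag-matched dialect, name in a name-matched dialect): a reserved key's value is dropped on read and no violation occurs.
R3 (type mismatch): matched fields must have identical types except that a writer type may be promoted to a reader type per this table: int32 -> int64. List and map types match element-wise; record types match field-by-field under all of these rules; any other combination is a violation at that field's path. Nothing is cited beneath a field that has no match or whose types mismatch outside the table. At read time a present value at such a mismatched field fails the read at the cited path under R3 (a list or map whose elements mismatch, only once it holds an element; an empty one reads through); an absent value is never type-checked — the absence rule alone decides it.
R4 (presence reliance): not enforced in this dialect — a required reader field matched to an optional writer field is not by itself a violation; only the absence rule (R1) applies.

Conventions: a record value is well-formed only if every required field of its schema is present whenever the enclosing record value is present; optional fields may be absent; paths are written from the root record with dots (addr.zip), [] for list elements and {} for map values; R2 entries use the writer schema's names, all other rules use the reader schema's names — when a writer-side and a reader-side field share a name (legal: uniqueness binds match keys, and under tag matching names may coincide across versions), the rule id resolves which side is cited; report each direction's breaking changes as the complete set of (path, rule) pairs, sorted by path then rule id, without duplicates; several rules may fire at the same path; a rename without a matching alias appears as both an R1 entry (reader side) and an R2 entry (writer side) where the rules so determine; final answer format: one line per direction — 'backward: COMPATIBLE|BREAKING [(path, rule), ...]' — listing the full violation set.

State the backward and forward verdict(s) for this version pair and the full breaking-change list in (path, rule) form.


the writer's type comes first in each Order pair
backward on Order — v2 reading data written by v1:
  tags <- tags (map<string, float32> -> map<string, float32>, writer required)
  active <- active (bool -> bool, writer required)
  factor <- factor (float64 -> float64, writer required)
  verified <- verified (bool -> bool, writer required)
  quantity <- quantity (int32 -> int32, writer optional)
  blob <- blob (bytes -> bytes, writer required)
  breaking: (quantity, R1)
  => backward verdict for Order: BREAKING, 1 violation(s)
forward on Order — v1 reading data written by v2:
  tags <- tags (map<string, float32> -> map<string, float32>, writer required)
  active <- active (bool -> bool, writer required)
  factor <- factor (float64 -> float64, writer required)
  verified <- verified (bool -> bool, writer required)
  quantity <- quantity (int32 -> int32, writer required)
  blob <- blob (bytes -> bytes, writer required)
  => forward: COMPATIBLE

backward: BREAKING [(quantity, R1)]; forward: COMPATIBLE []


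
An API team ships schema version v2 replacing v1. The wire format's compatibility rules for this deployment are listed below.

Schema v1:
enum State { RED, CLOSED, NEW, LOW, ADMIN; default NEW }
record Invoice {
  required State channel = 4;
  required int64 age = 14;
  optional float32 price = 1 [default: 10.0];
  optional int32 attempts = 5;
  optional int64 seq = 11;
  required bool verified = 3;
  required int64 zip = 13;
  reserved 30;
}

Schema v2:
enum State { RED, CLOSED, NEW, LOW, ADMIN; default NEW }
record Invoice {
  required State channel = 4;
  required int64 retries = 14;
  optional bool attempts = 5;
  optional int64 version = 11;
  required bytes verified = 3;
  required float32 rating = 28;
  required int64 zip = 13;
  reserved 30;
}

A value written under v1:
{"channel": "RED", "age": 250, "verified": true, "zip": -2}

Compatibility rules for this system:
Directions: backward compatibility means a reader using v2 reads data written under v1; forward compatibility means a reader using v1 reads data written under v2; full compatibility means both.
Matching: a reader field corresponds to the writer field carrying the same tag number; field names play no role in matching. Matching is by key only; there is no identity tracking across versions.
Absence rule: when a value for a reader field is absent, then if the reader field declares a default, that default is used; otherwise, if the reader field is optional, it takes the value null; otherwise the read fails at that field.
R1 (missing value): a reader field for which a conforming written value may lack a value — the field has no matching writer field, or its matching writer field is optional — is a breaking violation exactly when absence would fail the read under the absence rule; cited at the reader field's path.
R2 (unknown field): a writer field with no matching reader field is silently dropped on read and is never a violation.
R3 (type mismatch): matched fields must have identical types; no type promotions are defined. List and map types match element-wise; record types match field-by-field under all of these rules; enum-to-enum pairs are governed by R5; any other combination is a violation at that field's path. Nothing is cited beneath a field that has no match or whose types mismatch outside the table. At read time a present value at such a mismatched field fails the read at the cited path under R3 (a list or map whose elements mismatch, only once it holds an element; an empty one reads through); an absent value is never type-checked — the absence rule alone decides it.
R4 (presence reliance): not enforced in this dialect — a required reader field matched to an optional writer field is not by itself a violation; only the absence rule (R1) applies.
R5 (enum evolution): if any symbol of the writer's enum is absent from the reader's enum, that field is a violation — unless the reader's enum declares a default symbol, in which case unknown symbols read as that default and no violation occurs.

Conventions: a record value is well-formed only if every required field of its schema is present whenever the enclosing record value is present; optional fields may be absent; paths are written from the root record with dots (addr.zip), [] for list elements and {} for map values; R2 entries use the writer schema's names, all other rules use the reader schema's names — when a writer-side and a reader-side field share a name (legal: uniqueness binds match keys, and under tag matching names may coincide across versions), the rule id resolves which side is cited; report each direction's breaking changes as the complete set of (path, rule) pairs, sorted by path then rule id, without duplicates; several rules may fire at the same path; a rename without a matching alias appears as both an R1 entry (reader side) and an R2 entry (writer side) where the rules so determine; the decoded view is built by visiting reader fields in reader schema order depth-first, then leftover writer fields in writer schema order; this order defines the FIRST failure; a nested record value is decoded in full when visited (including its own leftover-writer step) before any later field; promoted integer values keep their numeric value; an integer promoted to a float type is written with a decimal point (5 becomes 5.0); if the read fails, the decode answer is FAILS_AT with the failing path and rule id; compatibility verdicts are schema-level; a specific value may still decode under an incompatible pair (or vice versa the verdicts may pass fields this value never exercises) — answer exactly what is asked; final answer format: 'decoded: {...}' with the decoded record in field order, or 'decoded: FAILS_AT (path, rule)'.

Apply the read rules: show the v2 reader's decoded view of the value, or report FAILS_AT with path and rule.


decoded: FAILS_AT (verified, R3)

arrows below run writer -> reader for Invoice
decode walk for Invoice under reader schema v2:
  channel := "RED"
  retries := 250 (from writer age)
  attempts := null (missing; optional => null)
  version := null (missing; optional => null)
  read fails at verified under R3
  => FAILS_AT (verified, R3)
remaining Invoice differences; none change what is asked:
  renamed field seq to version in record Invoice -> no rule fires on it and the decoded Invoice view is identical with or without it
  added field rating to record Invoice: required float32, tag 28 (in v2 it sits immediately before zip) -> a verdict-level change on Invoice — the shown value reads the same
  removed field price from record Invoice -> no rule fires on it and the decoded Invoice view is identical with or without it
  renamed field age to retries in record Invoice -> no rule fires on it and the decoded Invoice view is identical with or without it
  field attempts in record Invoice: type int32 changed to bool -> a verdict-level change on Invoice — the shown value reads the same
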